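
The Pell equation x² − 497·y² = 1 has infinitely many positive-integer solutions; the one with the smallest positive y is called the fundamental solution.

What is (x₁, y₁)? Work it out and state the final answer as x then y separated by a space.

√497 → a₀=22, period (3,2,2,5,6,5,2,2,3,44); ℓ=10 even so k=9
k=0  a_k=22  p_k/q_k = 22/1
…
k=2  a_k=2  p_k/q_k = 156/7
k=3  a_k=2  p_k/q_k = 379/17
…
k=5  a_k=6  p_k/q_k = 12685/569
k=6  a_k=5  p_k/q_k = 65476/2937
k=7  a_k=2  p_k/q_k = 143637/6443
k=8  a_k=2  p_k/q_k = 352750/15823
k=9  a_k=3  p_k/q_k = 1201887/53912
→ (1201887, 53912).  Check: 1201887²=1444532360769, 497·53912²=1444532360768, difference 1.

1201887 53912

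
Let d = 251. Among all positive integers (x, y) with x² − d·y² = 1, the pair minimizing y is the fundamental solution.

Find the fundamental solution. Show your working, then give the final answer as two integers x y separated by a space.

3674890 231957

[15; 1,5,2,1,2,…,5,1,30] for √251; ℓ=14 ⇒ convergent index 13
k=0  a_k=15  p_k/q_k = 15/1
k=1  a_k=1  p_k/q_k = 16/1
…
k=3  a_k=2  p_k/q_k = 206/13
k=4  a_k=1  p_k/q_k = 301/19
…
k=11  a_k=2  p_k/q_k = 577033/36422
k=12  a_k=5  p_k/q_k = 3097857/195535
k=13  a_k=1  p_k/q_k = 3674890/231957
→ (3674890, 231957).  Check: 3674890²=13504816512100, 251·231957²=13504816512099, difference 1.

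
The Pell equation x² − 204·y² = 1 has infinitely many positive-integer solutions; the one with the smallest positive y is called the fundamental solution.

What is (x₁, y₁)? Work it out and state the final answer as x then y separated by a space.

4999 350

√204 = [14; 3,1,1,6,1,1,3,28, …], period ℓ=8 (even) → k=7
k=0  a_k=14  p_k/q_k = 14/1
k=1  a_k=3  p_k/q_k = 43/3
k=2  a_k=1  p_k/q_k = 57/4
k=3  a_k=1  p_k/q_k = 100/7
k=4  a_k=6  p_k/q_k = 657/46
k=5  a_k=1  p_k/q_k = 757/53
k=6  a_k=1  p_k/q_k = 1414/99
k=7  a_k=3  p_k/q_k = 4999/350
fundamental: x₁=4999, y₁=350  (since 24990001 − 204·122500 = 1)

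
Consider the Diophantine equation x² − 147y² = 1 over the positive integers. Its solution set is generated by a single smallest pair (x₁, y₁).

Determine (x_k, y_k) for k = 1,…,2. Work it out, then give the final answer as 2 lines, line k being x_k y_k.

97 8
18817 1552

√147 = [12; 8,24, …], period ℓ=2 (even) → k=1
a_0=12:  p_0=12·1+0=12,  q_0=12·0+1=1
a_1=8:  p_1=8·12+1=97,  q_1=8·1+0=8
fundamental: x₁=97, y₁=8  (since 9409 − 147·64 = 1)
n=2: (97,8)∘(97,8) = (97·97+147·8·8, 97·8+8·97) = (18817,1552)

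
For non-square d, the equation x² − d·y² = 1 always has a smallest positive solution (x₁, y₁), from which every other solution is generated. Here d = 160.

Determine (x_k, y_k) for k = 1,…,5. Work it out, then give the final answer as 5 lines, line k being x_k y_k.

721 57
1039681 82194
1499219281 118523691
2161873163521 170911080228
3117419602578001 246453659165085

√160 → a₀=12, period (1,1,1,5,1,1,1,24); ℓ=8 even so k=7
k=0  a_k=12  p_k/q_k = 12/1
k=1  a_k=1  p_k/q_k = 13/1
…
k=3  a_k=1  p_k/q_k = 38/3
k=4  a_k=5  p_k/q_k = 215/17
k=5  a_k=1  p_k/q_k = 253/20
k=6  a_k=1  p_k/q_k = 468/37
k=7  a_k=1  p_k/q_k = 721/57
→ (721, 57).  Check: 721²=519841, 160·57²=519840, difference 1.
(x_2, y_2) = (721·721 + 160·57·57, 721·57 + 57·721) = (1039681, 82194)
(x_3, y_3) = (721·1039681 + 160·57·82194, 721·82194 + 57·1039681) = (1499219281, 118523691)
(x_4, y_4) = (721·1499219281 + 160·57·118523691, 721·118523691 + 57·1499219281) = (2161873163521, 170911080228)
(x_5, y_5) = (721·2161873163521 + 160·57·170911080228, 721·170911080228 + 57·2161873163521) = (3117419602578001, 246453659165085)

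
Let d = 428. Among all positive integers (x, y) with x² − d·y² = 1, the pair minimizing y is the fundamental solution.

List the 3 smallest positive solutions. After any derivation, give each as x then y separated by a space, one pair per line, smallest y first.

√428 = [20; 1,2,4,1,5,10,5,1,4,2,1,40, …], period ℓ=12 (even) → k=11
k=0  a_k=20  p_k/q_k = 20/1
k=1  a_k=1  p_k/q_k = 21/1
…
k=3  a_k=4  p_k/q_k = 269/13
…
k=8  a_k=1  p_k/q_k = 119350/5769
…
k=10  a_k=2  p_k/q_k = 1273708/61567
k=11  a_k=1  p_k/q_k = 1850887/89466
→ (1850887, 89466).  Check: 1850887²=3425782686769, 428·89466²=3425782686768, difference 1.
k=2:  x_2 = 1850887·1850887+428·89466·89466 = 6851565373537,  y_2 = 1850887·89466+89466·1850887 = 331182912684
k=3:  x_3 = 1850887·6851565373537+428·89466·331182912684 = 25362946559057703751,  y_3 = 1850887·331182912684+89466·6851565373537 = 1225964295417811950

1850887 89466
6851565373537 331182912684
25362946559057703751 1225964295417811950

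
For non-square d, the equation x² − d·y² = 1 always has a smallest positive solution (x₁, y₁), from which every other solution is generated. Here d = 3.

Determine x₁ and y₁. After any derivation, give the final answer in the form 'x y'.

2 1

d=3: √d = [1; 1,2] (ℓ=2, even), read p_1/q_1
k=0  a_k=1  p_k/q_k = 1/1
k=1  a_k=1  p_k/q_k = 2/1
fundamental: x₁=2, y₁=1  (since 4 − 3·1 = 1)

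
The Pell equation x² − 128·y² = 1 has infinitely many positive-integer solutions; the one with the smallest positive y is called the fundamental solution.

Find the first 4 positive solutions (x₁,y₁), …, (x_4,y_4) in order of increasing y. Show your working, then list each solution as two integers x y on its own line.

√128 → a₀=11, period (3,5,3,22); ℓ=4 even so k=3
a_0=11:  p_0=11·1+0=11,  q_0=11·0+1=1
a_1=3:  p_1=3·11+1=34,  q_1=3·1+0=3
a_2=5:  p_2=5·34+11=181,  q_2=5·3+1=16
a_3=3:  p_3=3·181+34=577,  q_3=3·16+3=51
(x₁, y₁) = (577, 51);  577² − 128·51² = 1 ✓
(x_2, y_2) = (577·577 + 128·51·51, 577·51 + 51·577) = (665857, 58854)
(x_3, y_3) = (577·665857 + 128·51·58854, 577·58854 + 51·665857) = (768398401, 67917465)
(x_4, y_4) = (577·768398401 + 128·51·67917465, 577·67917465 + 51·768398401) = (886731088897, 78376695756)

577 51
665857 58854
768398401 67917465
886731088897 78376695756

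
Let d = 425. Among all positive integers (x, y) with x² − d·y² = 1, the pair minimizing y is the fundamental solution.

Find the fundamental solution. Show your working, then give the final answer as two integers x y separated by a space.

143649 6968

[20; 1,1,1,1,1,1,40] for √425; ℓ=7 ⇒ convergent index 13
a_0=20:  p_0=20·1+0=20,  q_0=20·0+1=1
a_1=1:  p_1=1·20+1=21,  q_1=1·1+0=1
…
a_3=1:  p_3=1·41+21=62,  q_3=1·2+1=3
a_4=1:  p_4=1·62+41=103,  q_4=1·3+2=5
…
a_7=40:  p_7=40·268+165=10885,  q_7=40·13+8=528
a_8=1:  p_8=1·10885+268=11153,  q_8=1·528+13=541
…
a_10=1:  p_10=1·22038+11153=33191,  q_10=1·1069+541=1610
…
a_12=1:  p_12=1·55229+33191=88420,  q_12=1·2679+1610=4289
a_13=1:  p_13=1·88420+55229=143649,  q_13=1·4289+2679=6968
fundamental: x₁=143649, y₁=6968  (since 20635035201 − 425·48553024 = 1)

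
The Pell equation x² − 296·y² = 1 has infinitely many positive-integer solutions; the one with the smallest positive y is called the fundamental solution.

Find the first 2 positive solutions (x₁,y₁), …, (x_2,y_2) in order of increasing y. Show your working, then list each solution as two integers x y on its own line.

√296 = [17; 4,1,7,1,4,34, …], period ℓ=6 (even) → k=5
i=0: a=17 ⇒ p=17, q=1
…
i=2: a=1 ⇒ p=86, q=5
…
i=4: a=1 ⇒ p=757, q=44
i=5: a=4 ⇒ p=3699, q=215
(x₁, y₁) = (3699, 215);  3699² − 296·215² = 1 ✓
(3699+215√296)^2 = 27365201 + 1590570√296

3699 215
27365201 1590570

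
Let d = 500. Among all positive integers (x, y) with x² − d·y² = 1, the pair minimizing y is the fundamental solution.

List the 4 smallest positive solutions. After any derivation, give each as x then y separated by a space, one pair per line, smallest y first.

√500 → a₀=22, period (2,1,3,2,1,…,1,2,44); ℓ=14 even so k=13
i=0: a=22 ⇒ p=22, q=1
i=1: a=2 ⇒ p=45, q=2
…
i=5: a=1 ⇒ p=805, q=36
i=6: a=1 ⇒ p=1364, q=61
i=7: a=10 ⇒ p=14445, q=646
…
i=10: a=2 ⇒ p=76317, q=3413
…
i=12: a=1 ⇒ p=335522, q=15005
i=13: a=2 ⇒ p=930249, q=41602
→ (930249, 41602).  Check: 930249²=865363202001, 500·41602²=865363202000, difference 1.
n=2: (930249,41602)∘(930249,41602) = (930249·930249+500·41602·41602, 930249·41602+41602·930249) = (1730726404001,77400437796)
n=3: (1730726404001,77400437796)∘(930249,41602) = (930249·1730726404001+500·41602·77400437796, 930249·77400437796+41602·1730726404001) = (3220013013190122249,144003359718540806)
n=4: (3220013013190122249,144003359718540806)∘(930249,41602) = (930249·3220013013190122249+500·41602·144003359718540806, 930249·144003359718540806+41602·3220013013190122249) = (5990827771012465337616001,267917962749548332043592)

930249 41602
1730726404001 77400437796
3220013013190122249 144003359718540806
5990827771012465337616001 267917962749548332043592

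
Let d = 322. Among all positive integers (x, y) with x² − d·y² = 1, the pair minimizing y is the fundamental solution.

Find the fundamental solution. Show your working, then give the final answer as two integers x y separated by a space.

323 18

d=322: √d = [17; 1,16,1,34] (ℓ=4, even), read p_3/q_3
k=0  a_k=17  p_k/q_k = 17/1
k=1  a_k=1  p_k/q_k = 18/1
k=2  a_k=16  p_k/q_k = 305/17
k=3  a_k=1  p_k/q_k = 323/18
→ (323, 18).  Check: 323²=104329, 322·18²=104328, difference 1.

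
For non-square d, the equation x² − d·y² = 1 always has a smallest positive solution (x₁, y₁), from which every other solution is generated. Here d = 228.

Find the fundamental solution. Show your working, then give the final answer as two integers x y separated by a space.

√228 = [15; 10,30, …], period ℓ=2 (even) → k=1
a_0=15:  p_0=15·1+0=15,  q_0=15·0+1=1
a_1=10:  p_1=10·15+1=151,  q_1=10·1+0=10
→ (151, 10).  Check: 151²=22801, 228·10²=22800, difference 1.

151 10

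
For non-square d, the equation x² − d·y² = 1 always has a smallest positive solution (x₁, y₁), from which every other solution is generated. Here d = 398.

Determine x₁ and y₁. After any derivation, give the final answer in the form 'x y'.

399 20

√398 = [19; 1,18,1,38, …], period ℓ=4 (even) → k=3
i=0: a=19 ⇒ p=19, q=1
i=1: a=1 ⇒ p=20, q=1
i=2: a=18 ⇒ p=379, q=19
i=3: a=1 ⇒ p=399, q=20
fundamental: x₁=399, y₁=20  (since 159201 − 398·400 = 1)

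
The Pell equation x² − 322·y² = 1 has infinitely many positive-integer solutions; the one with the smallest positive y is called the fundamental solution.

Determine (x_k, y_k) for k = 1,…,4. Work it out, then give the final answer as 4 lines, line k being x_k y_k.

√322 → a₀=17, period (1,16,1,34); ℓ=4 even so k=3
a_0=17:  p_0=17·1+0=17,  q_0=17·0+1=1
a_1=1:  p_1=1·17+1=18,  q_1=1·1+0=1
a_2=16:  p_2=16·18+17=305,  q_2=16·1+1=17
a_3=1:  p_3=1·305+18=323,  q_3=1·17+1=18
fundamental: x₁=323, y₁=18  (since 104329 − 322·324 = 1)
n=2: (323,18)∘(323,18) = (323·323+322·18·18, 323·18+18·323) = (208657,11628)
n=3: (208657,11628)∘(323,18) = (323·208657+322·18·11628, 323·11628+18·208657) = (134792099,7511670)
n=4: (134792099,7511670)∘(323,18) = (323·134792099+322·18·7511670, 323·7511670+18·134792099) = (87075487297,4852527192)

323 18
208657 11628
134792099 7511670
87075487297 4852527192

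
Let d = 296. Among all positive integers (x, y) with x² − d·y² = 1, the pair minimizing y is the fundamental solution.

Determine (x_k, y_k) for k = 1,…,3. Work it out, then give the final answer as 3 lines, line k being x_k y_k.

3699 215
27365201 1590570
202447753299 11767036645

√296 = [17; 4,1,7,1,4,34, …], period ℓ=6 (even) → k=5
k=0  a_k=17  p_k/q_k = 17/1
k=1  a_k=4  p_k/q_k = 69/4
…
k=4  a_k=1  p_k/q_k = 757/44
k=5  a_k=4  p_k/q_k = 3699/215
→ (3699, 215).  Check: 3699²=13682601, 296·215²=13682600, difference 1.
n=2: (3699,215)∘(3699,215) = (3699·3699+296·215·215, 3699·215+215·3699) = (27365201,1590570)
n=3: (27365201,1590570)∘(3699,215) = (3699·27365201+296·215·1590570, 3699·1590570+215·27365201) = (202447753299,11767036645)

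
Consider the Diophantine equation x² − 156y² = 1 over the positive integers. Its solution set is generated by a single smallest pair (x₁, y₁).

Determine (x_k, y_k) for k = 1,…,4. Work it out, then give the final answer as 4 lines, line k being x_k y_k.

25 2
1249 100
62425 4998
3120001 249800

[12; 2,24] for √156; ℓ=2 ⇒ convergent index 1
k=0  a_k=12  p_k/q_k = 12/1
k=1  a_k=2  p_k/q_k = 25/2
→ (25, 2).  Check: 25²=625, 156·2²=624, difference 1.
n=2: (25,2)∘(25,2) = (25·25+156·2·2, 25·2+2·25) = (1249,100)
n=3: (1249,100)∘(25,2) = (25·1249+156·2·100, 25·100+2·1249) = (62425,4998)
n=4: (62425,4998)∘(25,2) = (25·62425+156·2·4998, 25·4998+2·62425) = (3120001,249800)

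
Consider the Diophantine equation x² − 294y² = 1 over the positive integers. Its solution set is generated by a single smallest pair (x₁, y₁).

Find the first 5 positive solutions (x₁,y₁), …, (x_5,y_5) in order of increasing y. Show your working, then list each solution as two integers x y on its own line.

√294 = [17; 6,1,4,1,6,34, …], period ℓ=6 (even) → k=5
k=0  a_k=17  p_k/q_k = 17/1
k=1  a_k=6  p_k/q_k = 103/6
k=2  a_k=1  p_k/q_k = 120/7
k=3  a_k=4  p_k/q_k = 583/34
k=4  a_k=1  p_k/q_k = 703/41
k=5  a_k=6  p_k/q_k = 4801/280
fundamental: x₁=4801, y₁=280  (since 23049601 − 294·78400 = 1)
(x_2, y_2) = (4801·4801 + 294·280·280, 4801·280 + 280·4801) = (46099201, 2688560)
(x_3, y_3) = (4801·46099201 + 294·280·2688560, 4801·2688560 + 280·46099201) = (442644523201, 25815552840)
(x_4, y_4) = (4801·442644523201 + 294·280·25815552840, 4801·25815552840 + 280·442644523201) = (4250272665676801, 247880935681120)
(x_5, y_5) = (4801·4250272665676801 + 294·280·247880935681120, 4801·247880935681120 + 280·4250272665676801) = (40811117693184120001, 2380152718594561400)

4801 280
46099201 2688560
442644523201 25815552840
4250272665676801 247880935681120
40811117693184120001 2380152718594561400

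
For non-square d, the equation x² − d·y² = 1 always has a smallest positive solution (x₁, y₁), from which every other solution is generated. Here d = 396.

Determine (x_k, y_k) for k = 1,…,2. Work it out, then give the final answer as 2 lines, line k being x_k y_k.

199 10
79201 3980

[19; 1,8,1,38] for √396; ℓ=4 ⇒ convergent index 3
i=0: a=19 ⇒ p=19, q=1
i=1: a=1 ⇒ p=20, q=1
i=2: a=8 ⇒ p=179, q=9
i=3: a=1 ⇒ p=199, q=10
→ (199, 10).  Check: 199²=39601, 396·10²=39600, difference 1.
k=2:  x_2 = 199·199+396·10·10 = 79201,  y_2 = 199·10+10·199 = 3980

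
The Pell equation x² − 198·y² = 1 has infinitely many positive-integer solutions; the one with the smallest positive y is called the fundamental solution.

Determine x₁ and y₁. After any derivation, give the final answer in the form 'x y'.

d=198: √d = [14; 14,28] (ℓ=2, even), read p_1/q_1
step 0: (14, 1)  from 14·(1,0) + (0,1)
step 1: (197, 14)  from 14·(14,1) + (1,0)
(x₁, y₁) = (197, 14);  197² − 198·14² = 1 ✓

197 14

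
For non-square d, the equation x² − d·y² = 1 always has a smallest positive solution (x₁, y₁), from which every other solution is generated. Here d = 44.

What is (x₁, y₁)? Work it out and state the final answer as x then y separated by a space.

199 30

[6; 1,1,1,2,1,1,1,12] for √44; ℓ=8 ⇒ convergent index 7
i=0: a=6 ⇒ p=6, q=1
i=1: a=1 ⇒ p=7, q=1
…
i=4: a=2 ⇒ p=53, q=8
…
i=6: a=1 ⇒ p=126, q=19
i=7: a=1 ⇒ p=199, q=30
→ (199, 30).  Check: 199²=39601, 44·30²=39600, difference 1.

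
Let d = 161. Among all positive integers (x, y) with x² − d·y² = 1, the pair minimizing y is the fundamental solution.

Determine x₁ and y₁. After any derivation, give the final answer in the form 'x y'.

d=161: √d = [12; 1,2,4,1,2,1,4,2,1,24] (ℓ=10, even), read p_9/q_9
step 0: (12, 1)  from 12·(1,0) + (0,1)
…
step 4: (203, 16)  from 1·(165,13) + (38,3)
…
step 8: (8108, 639)  from 2·(3667,289) + (774,61)
step 9: (11775, 928)  from 1·(8108,639) + (3667,289)
→ (11775, 928).  Check: 11775²=138650625, 161·928²=138650624, difference 1.

11775 928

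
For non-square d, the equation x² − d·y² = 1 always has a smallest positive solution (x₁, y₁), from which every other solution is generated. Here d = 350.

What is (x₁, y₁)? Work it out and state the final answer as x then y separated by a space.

[18; 1,2,2,2,1,36] for √350; ℓ=6 ⇒ convergent index 5
i=0: a=18 ⇒ p=18, q=1
i=1: a=1 ⇒ p=19, q=1
i=2: a=2 ⇒ p=56, q=3
i=3: a=2 ⇒ p=131, q=7
i=4: a=2 ⇒ p=318, q=17
i=5: a=1 ⇒ p=449, q=24
(x₁, y₁) = (449, 24);  449² − 350·24² = 1 ✓

449 24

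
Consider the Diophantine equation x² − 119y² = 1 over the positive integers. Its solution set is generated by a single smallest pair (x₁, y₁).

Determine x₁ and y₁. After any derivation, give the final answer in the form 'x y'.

d=119: √d = [10; 1,9,1,20] (ℓ=4, even), read p_3/q_3
i=0: a=10 ⇒ p=10, q=1
i=1: a=1 ⇒ p=11, q=1
i=2: a=9 ⇒ p=109, q=10
i=3: a=1 ⇒ p=120, q=11
(x₁, y₁) = (120, 11);  120² − 119·11² = 1 ✓

120 11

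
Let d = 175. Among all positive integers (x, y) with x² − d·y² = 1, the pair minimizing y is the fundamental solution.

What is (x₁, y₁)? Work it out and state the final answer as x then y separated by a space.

d=175: √d = [13; 4,2,1,2,4,26] (ℓ=6, even), read p_5/q_5
a_0=13:  p_0=13·1+0=13,  q_0=13·0+1=1
…
a_2=2:  p_2=2·53+13=119,  q_2=2·4+1=9
a_3=1:  p_3=1·119+53=172,  q_3=1·9+4=13
a_4=2:  p_4=2·172+119=463,  q_4=2·13+9=35
a_5=4:  p_5=4·463+172=2024,  q_5=4·35+13=153
→ (2024, 153).  Check: 2024²=4096576, 175·153²=4096575, difference 1.

2024 153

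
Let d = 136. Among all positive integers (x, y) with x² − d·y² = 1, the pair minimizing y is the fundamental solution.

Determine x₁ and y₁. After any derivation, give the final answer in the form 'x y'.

35 3

[11; 1,1,1,22] for √136; ℓ=4 ⇒ convergent index 3
i=0: a=11 ⇒ p=11, q=1
i=1: a=1 ⇒ p=12, q=1
i=2: a=1 ⇒ p=23, q=2
i=3: a=1 ⇒ p=35, q=3
→ (35, 3).  Check: 35²=1225, 136·3²=1224, difference 1.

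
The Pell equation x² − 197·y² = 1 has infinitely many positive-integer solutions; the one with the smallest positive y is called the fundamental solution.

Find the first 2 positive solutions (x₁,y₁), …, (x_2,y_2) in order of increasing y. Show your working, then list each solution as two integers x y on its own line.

393 28
308897 22008

√197 → a₀=14, period (28); ℓ=1 odd so k=1
i=0: a=14 ⇒ p=14, q=1
i=1: a=28 ⇒ p=393, q=28
fundamental: x₁=393, y₁=28  (since 154449 − 197·784 = 1)
(393+28√197)^2 = 308897 + 22008√197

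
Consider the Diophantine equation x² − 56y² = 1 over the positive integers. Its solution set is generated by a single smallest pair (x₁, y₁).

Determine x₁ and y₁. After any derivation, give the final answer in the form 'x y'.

15 2

√56 → a₀=7, period (2,14); ℓ=2 even so k=1
k=0  a_k=7  p_k/q_k = 7/1
k=1  a_k=2  p_k/q_k = 15/2
fundamental: x₁=15, y₁=2  (since 225 − 56·4 = 1)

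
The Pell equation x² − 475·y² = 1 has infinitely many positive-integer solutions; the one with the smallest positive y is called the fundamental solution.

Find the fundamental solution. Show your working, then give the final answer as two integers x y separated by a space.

√475 → a₀=21, period (1,3,1,6,2,6,1,3,1,42); ℓ=10 even so k=9
i=0: a=21 ⇒ p=21, q=1
i=1: a=1 ⇒ p=22, q=1
i=2: a=3 ⇒ p=87, q=4
…
i=4: a=6 ⇒ p=741, q=34
i=5: a=2 ⇒ p=1591, q=73
…
i=7: a=1 ⇒ p=11878, q=545
i=8: a=3 ⇒ p=45921, q=2107
i=9: a=1 ⇒ p=57799, q=2652
(x₁, y₁) = (57799, 2652);  57799² − 475·2652² = 1 ✓

57799 2652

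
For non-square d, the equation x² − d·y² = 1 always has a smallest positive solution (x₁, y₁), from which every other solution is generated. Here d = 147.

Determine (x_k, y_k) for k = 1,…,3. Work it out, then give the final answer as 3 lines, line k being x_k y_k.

97 8
18817 1552
3650401 301080

√147 → a₀=12, period (8,24); ℓ=2 even so k=1
k=0  a_k=12  p_k/q_k = 12/1
k=1  a_k=8  p_k/q_k = 97/8
fundamental: x₁=97, y₁=8  (since 9409 − 147·64 = 1)
n=2: (97,8)∘(97,8) = (97·97+147·8·8, 97·8+8·97) = (18817,1552)
n=3: (18817,1552)∘(97,8) = (97·18817+147·8·1552, 97·1552+8·18817) = (3650401,301080)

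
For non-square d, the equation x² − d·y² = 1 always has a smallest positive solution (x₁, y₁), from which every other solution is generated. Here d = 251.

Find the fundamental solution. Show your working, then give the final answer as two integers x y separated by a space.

[15; 1,5,2,1,2,…,5,1,30] for √251; ℓ=14 ⇒ convergent index 13
step 0: (15, 1)  from 15·(1,0) + (0,1)
…
step 3: (206, 13)  from 2·(95,6) + (16,1)
…
step 7: (29563, 1866)  from 15·(1917,121) + (808,51)
step 8: (61043, 3853)  from 2·(29563,1866) + (1917,121)
…
step 12: (3097857, 195535)  from 5·(577033,36422) + (212692,13425)
step 13: (3674890, 231957)  from 1·(3097857,195535) + (577033,36422)
→ (3674890, 231957).  Check: 3674890²=13504816512100, 251·231957²=13504816512099, difference 1.

3674890 231957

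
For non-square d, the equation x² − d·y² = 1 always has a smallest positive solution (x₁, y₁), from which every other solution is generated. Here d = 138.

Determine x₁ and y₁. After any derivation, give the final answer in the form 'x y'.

47 4

d=138: √d = [11; 1,2,1,22] (ℓ=4, even), read p_3/q_3
k=0  a_k=11  p_k/q_k = 11/1
k=1  a_k=1  p_k/q_k = 12/1
k=2  a_k=2  p_k/q_k = 35/3
k=3  a_k=1  p_k/q_k = 47/4
fundamental: x₁=47, y₁=4  (since 2209 − 138·16 = 1)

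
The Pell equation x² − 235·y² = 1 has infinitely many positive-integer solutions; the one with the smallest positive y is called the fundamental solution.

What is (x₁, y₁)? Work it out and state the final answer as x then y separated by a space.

46 3

d=235: √d = [15; 3,30] (ℓ=2, even), read p_1/q_1
k=0  a_k=15  p_k/q_k = 15/1
k=1  a_k=3  p_k/q_k = 46/3
(x₁, y₁) = (46, 3);  46² − 235·3² = 1 ✓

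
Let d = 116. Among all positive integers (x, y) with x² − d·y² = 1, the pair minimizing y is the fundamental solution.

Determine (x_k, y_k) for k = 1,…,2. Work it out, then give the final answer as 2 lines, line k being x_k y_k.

9801 910
192119201 17837820

√116 = [10; 1,3,2,1,4,1,2,3,1,20, …], period ℓ=10 (even) → k=9
a_0=10:  p_0=10·1+0=10,  q_0=10·0+1=1
…
a_2=3:  p_2=3·11+10=43,  q_2=3·1+1=4
a_3=2:  p_3=2·43+11=97,  q_3=2·4+1=9
…
a_7=2:  p_7=2·797+657=2251,  q_7=2·74+61=209
a_8=3:  p_8=3·2251+797=7550,  q_8=3·209+74=701
a_9=1:  p_9=1·7550+2251=9801,  q_9=1·701+209=910
→ (9801, 910).  Check: 9801²=96059601, 116·910²=96059600, difference 1.
(9801+910√116)^2 = 192119201 + 17837820√116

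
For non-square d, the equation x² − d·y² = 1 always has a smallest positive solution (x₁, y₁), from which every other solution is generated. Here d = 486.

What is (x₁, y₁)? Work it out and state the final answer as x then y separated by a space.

485 22

[22; 22,44] for √486; ℓ=2 ⇒ convergent index 1
step 0: (22, 1)  from 22·(1,0) + (0,1)
step 1: (485, 22)  from 22·(22,1) + (1,0)
→ (485, 22).  Check: 485²=235225, 486·22²=235224, difference 1.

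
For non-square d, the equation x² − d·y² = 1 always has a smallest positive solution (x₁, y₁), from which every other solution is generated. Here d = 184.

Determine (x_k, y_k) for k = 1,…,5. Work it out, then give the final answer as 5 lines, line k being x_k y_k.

d=184: √d = [13; 1,1,3,2,1,2,1,2,3,1,1,26] (ℓ=12, even), read p_11/q_11
k=0  a_k=13  p_k/q_k = 13/1
k=1  a_k=1  p_k/q_k = 14/1
k=2  a_k=1  p_k/q_k = 27/2
k=3  a_k=3  p_k/q_k = 95/7
k=4  a_k=2  p_k/q_k = 217/16
k=5  a_k=1  p_k/q_k = 312/23
k=6  a_k=2  p_k/q_k = 841/62
k=7  a_k=1  p_k/q_k = 1153/85
k=8  a_k=2  p_k/q_k = 3147/232
k=9  a_k=3  p_k/q_k = 10594/781
k=10  a_k=1  p_k/q_k = 13741/1013
k=11  a_k=1  p_k/q_k = 24335/1794
→ (24335, 1794).  Check: 24335²=592192225, 184·1794²=592192224, difference 1.
(x_2, y_2) = (24335·24335 + 184·1794·1794, 24335·1794 + 1794·24335) = (1184384449, 87313980)
(x_3, y_3) = (24335·1184384449 + 184·1794·87313980, 24335·87313980 + 1794·1184384449) = (57643991108495, 4249571404806)
(x_4, y_4) = (24335·57643991108495 + 184·1794·4249571404806, 24335·4249571404806 + 1794·57643991108495) = (2805533046066067201, 206826640184594040)
(x_5, y_5) = (24335·2805533046066067201 + 184·1794·206826640184594040, 24335·206826640184594040 + 1794·2805533046066067201) = (136545293294391499564175, 10066252573534620521994)

24335 1794
1184384449 87313980
57643991108495 4249571404806
2805533046066067201 206826640184594040
136545293294391499564175 10066252573534620521994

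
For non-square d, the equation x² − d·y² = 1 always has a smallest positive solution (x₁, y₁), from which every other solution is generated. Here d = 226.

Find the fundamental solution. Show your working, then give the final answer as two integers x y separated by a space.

[15; 30] for √226; ℓ=1 ⇒ convergent index 1
i=0: a=15 ⇒ p=15, q=1
i=1: a=30 ⇒ p=451, q=30
(x₁, y₁) = (451, 30);  451² − 226·30² = 1 ✓

451 30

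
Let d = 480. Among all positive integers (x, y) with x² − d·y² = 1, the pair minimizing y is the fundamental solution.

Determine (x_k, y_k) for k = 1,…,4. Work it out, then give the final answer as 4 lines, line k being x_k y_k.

[21; 1,9,1,42] for √480; ℓ=4 ⇒ convergent index 3
k=0  a_k=21  p_k/q_k = 21/1
k=1  a_k=1  p_k/q_k = 22/1
k=2  a_k=9  p_k/q_k = 219/10
k=3  a_k=1  p_k/q_k = 241/11
fundamental: x₁=241, y₁=11  (since 58081 − 480·121 = 1)
(241+11√480)^2 = 116161 + 5302√480
(241+11√480)^3 = 55989361 + 2555553√480
(241+11√480)^4 = 26986755841 + 1231771244√480

241 11
116161 5302
55989361 2555553
26986755841 1231771244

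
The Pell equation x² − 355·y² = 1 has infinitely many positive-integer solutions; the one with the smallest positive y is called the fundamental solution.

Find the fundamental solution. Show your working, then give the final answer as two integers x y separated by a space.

[18; 1,5,3,3,1,6,1,3,3,5,1,36] for √355; ℓ=12 ⇒ convergent index 11
i=0: a=18 ⇒ p=18, q=1
i=1: a=1 ⇒ p=19, q=1
i=2: a=5 ⇒ p=113, q=6
i=3: a=3 ⇒ p=358, q=19
i=4: a=3 ⇒ p=1187, q=63
…
i=7: a=1 ⇒ p=12002, q=637
i=8: a=3 ⇒ p=46463, q=2466
…
i=10: a=5 ⇒ p=803418, q=42641
i=11: a=1 ⇒ p=954809, q=50676
→ (954809, 50676).  Check: 954809²=911660226481, 355·50676²=911660226480, difference 1.

954809 50676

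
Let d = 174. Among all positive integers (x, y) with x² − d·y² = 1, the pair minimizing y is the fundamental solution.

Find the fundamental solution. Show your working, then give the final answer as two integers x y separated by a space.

1451 110

d=174: √d = [13; 5,4,5,26] (ℓ=4, even), read p_3/q_3
a_0=13:  p_0=13·1+0=13,  q_0=13·0+1=1
a_1=5:  p_1=5·13+1=66,  q_1=5·1+0=5
a_2=4:  p_2=4·66+13=277,  q_2=4·5+1=21
a_3=5:  p_3=5·277+66=1451,  q_3=5·21+5=110
fundamental: x₁=1451, y₁=110  (since 2105401 − 174·12100 = 1)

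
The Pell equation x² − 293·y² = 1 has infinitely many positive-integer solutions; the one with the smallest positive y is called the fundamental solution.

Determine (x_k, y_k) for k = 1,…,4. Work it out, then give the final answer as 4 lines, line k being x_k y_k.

[17; 8,1,1,8,34] for √293; ℓ=5 ⇒ convergent index 9
k=0  a_k=17  p_k/q_k = 17/1
k=1  a_k=8  p_k/q_k = 137/8
k=2  a_k=1  p_k/q_k = 154/9
…
k=4  a_k=8  p_k/q_k = 2482/145
k=5  a_k=34  p_k/q_k = 84679/4947
k=6  a_k=8  p_k/q_k = 679914/39721
k=7  a_k=1  p_k/q_k = 764593/44668
k=8  a_k=1  p_k/q_k = 1444507/84389
k=9  a_k=8  p_k/q_k = 12320649/719780
fundamental: x₁=12320649, y₁=719780  (since 151798391781201 − 293·518083248400 = 1)
(x_2, y_2) = (12320649·12320649 + 293·719780·719780, 12320649·719780 + 719780·12320649) = (303596783562401, 17736313474440)
(x_3, y_3) = (12320649·303596783562401 + 293·719780·17736313474440, 12320649·17736313474440 + 719780·303596783562401) = (7481018815602612315849, 437045785745090703340)
(x_4, y_4) = (12320649·7481018815602612315849 + 293·719780·437045785745090703340, 12320649·437045785745090703340 + 719780·7481018815602612315849) = (184342013978870716056521769601, 10769375446188914321717060880)

12320649 719780
303596783562401 17736313474440
7481018815602612315849 437045785745090703340
184342013978870716056521769601 10769375446188914321717060880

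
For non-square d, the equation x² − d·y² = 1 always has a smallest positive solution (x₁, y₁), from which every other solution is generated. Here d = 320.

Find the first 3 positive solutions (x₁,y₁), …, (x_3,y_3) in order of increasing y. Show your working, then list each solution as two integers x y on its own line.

√320 → a₀=17, period (1,7,1,34); ℓ=4 even so k=3
step 0: (17, 1)  from 17·(1,0) + (0,1)
…
step 2: (143, 8)  from 7·(18,1) + (17,1)
step 3: (161, 9)  from 1·(143,8) + (18,1)
(x₁, y₁) = (161, 9);  161² − 320·9² = 1 ✓
k=2:  x_2 = 161·161+320·9·9 = 51841,  y_2 = 161·9+9·161 = 2898
k=3:  x_3 = 161·51841+320·9·2898 = 16692641,  y_3 = 161·2898+9·51841 = 933147

161 9
51841 2898
16692641 933147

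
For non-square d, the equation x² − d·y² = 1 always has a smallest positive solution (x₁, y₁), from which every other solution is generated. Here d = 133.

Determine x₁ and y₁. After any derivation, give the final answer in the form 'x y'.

2588599 224460

[11; 1,1,7,5,1,…,1,1,22] for √133; ℓ=16 ⇒ convergent index 15
i=0: a=11 ⇒ p=11, q=1
i=1: a=1 ⇒ p=12, q=1
…
i=3: a=7 ⇒ p=173, q=15
i=4: a=5 ⇒ p=888, q=77
i=5: a=1 ⇒ p=1061, q=92
i=6: a=1 ⇒ p=1949, q=169
…
i=8: a=2 ⇒ p=7969, q=691
…
i=11: a=1 ⇒ p=29927, q=2595
i=12: a=5 ⇒ p=168583, q=14618
…
i=14: a=1 ⇒ p=1378591, q=119539
i=15: a=1 ⇒ p=2588599, q=224460
fundamental: x₁=2588599, y₁=224460  (since 6700844782801 − 133·50382291600 = 1)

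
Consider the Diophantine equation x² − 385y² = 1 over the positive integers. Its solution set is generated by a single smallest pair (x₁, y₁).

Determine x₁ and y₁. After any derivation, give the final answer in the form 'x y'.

95831 4884

√385 = [19; 1,1,1,1,1,…,1,1,38, …], period ℓ=16 (even) → k=15
i=0: a=19 ⇒ p=19, q=1
…
i=3: a=1 ⇒ p=59, q=3
i=4: a=1 ⇒ p=98, q=5
…
i=9: a=1 ⇒ p=2747, q=140
…
i=12: a=1 ⇒ p=23271, q=1186
i=13: a=1 ⇒ p=36280, q=1849
i=14: a=1 ⇒ p=59551, q=3035
i=15: a=1 ⇒ p=95831, q=4884
fundamental: x₁=95831, y₁=4884  (since 9183580561 − 385·23853456 = 1)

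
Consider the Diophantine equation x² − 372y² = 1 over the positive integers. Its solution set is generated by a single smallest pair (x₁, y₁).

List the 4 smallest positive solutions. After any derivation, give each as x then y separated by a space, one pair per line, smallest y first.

12151 630
295293601 15310260
7176225079351 372069937890
174396621583094401 9042043615292520

d=372: √d = [19; 3,2,12,2,3,38] (ℓ=6, even), read p_5/q_5
step 0: (19, 1)  from 19·(1,0) + (0,1)
…
step 2: (135, 7)  from 2·(58,3) + (19,1)
…
step 4: (3491, 181)  from 2·(1678,87) + (135,7)
step 5: (12151, 630)  from 3·(3491,181) + (1678,87)
fundamental: x₁=12151, y₁=630  (since 147646801 − 372·396900 = 1)
n=2: (12151,630)∘(12151,630) = (12151·12151+372·630·630, 12151·630+630·12151) = (295293601,15310260)
n=3: (295293601,15310260)∘(12151,630) = (12151·295293601+372·630·15310260, 12151·15310260+630·295293601) = (7176225079351,372069937890)
n=4: (7176225079351,372069937890)∘(12151,630) = (12151·7176225079351+372·630·372069937890, 12151·372069937890+630·7176225079351) = (174396621583094401,9042043615292520)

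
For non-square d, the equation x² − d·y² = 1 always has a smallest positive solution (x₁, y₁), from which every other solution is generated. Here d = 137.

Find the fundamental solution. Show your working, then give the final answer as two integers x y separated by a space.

6083073 519712

[11; 1,2,2,1,1,2,2,1,22] for √137; ℓ=9 ⇒ convergent index 17
i=0: a=11 ⇒ p=11, q=1
…
i=8: a=1 ⇒ p=1744, q=149
…
i=10: a=1 ⇒ p=41341, q=3532
…
i=16: a=2 ⇒ p=4286741, q=366241
i=17: a=1 ⇒ p=6083073, q=519712
fundamental: x₁=6083073, y₁=519712  (since 37003777123329 − 137·270100562944 = 1)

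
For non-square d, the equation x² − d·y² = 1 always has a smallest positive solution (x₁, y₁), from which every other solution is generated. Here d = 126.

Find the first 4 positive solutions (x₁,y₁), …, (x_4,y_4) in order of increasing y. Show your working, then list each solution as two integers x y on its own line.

d=126: √d = [11; 4,2,4,22] (ℓ=4, even), read p_3/q_3
a_0=11:  p_0=11·1+0=11,  q_0=11·0+1=1
a_1=4:  p_1=4·11+1=45,  q_1=4·1+0=4
a_2=2:  p_2=2·45+11=101,  q_2=2·4+1=9
a_3=4:  p_3=4·101+45=449,  q_3=4·9+4=40
→ (449, 40).  Check: 449²=201601, 126·40²=201600, difference 1.
k=2:  x_2 = 449·449+126·40·40 = 403201,  y_2 = 449·40+40·449 = 35920
k=3:  x_3 = 449·403201+126·40·35920 = 362074049,  y_3 = 449·35920+40·403201 = 32256120
k=4:  x_4 = 449·362074049+126·40·32256120 = 325142092801,  y_4 = 449·32256120+40·362074049 = 28965959840

449 40
403201 35920
362074049 32256120
325142092801 28965959840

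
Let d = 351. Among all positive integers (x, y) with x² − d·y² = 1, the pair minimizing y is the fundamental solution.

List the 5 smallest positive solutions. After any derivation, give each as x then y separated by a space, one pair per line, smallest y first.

d=351: √d = [18; 1,2,1,3,2,2,2,3,1,2,1,36] (ℓ=12, even), read p_11/q_11
step 0: (18, 1)  from 18·(1,0) + (0,1)
step 1: (19, 1)  from 1·(18,1) + (1,0)
…
step 4: (281, 15)  from 3·(75,4) + (56,3)
step 5: (637, 34)  from 2·(281,15) + (75,4)
step 6: (1555, 83)  from 2·(637,34) + (281,15)
…
step 10: (45882, 2449)  from 2·(16543,883) + (12796,683)
step 11: (62425, 3332)  from 1·(45882,2449) + (16543,883)
→ (62425, 3332).  Check: 62425²=3896880625, 351·3332²=3896880624, difference 1.
(x_2, y_2) = (62425·62425 + 351·3332·3332, 62425·3332 + 3332·62425) = (7793761249, 416000200)
(x_3, y_3) = (62425·7793761249 + 351·3332·416000200, 62425·416000200 + 3332·7793761249) = (973051091875225, 51937624966668)
(x_4, y_4) = (62425·973051091875225 + 351·3332·51937624966668, 62425·51937624966668 + 3332·973051091875225) = (121485428812828080001, 6484412476672499600)
(x_5, y_5) = (62425·121485428812828080001 + 351·3332·6484412476672499600, 62425·6484412476672499600 + 3332·121485428812828080001) = (15167455786308534696249625, 809578897660623950093332)

62425 3332
7793761249 416000200
973051091875225 51937624966668
121485428812828080001 6484412476672499600
15167455786308534696249625 809578897660623950093332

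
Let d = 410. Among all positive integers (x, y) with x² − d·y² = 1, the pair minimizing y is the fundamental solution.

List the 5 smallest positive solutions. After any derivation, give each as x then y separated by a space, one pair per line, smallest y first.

d=410: √d = [20; 4,40] (ℓ=2, even), read p_1/q_1
step 0: (20, 1)  from 20·(1,0) + (0,1)
step 1: (81, 4)  from 4·(20,1) + (1,0)
→ (81, 4).  Check: 81²=6561, 410·4²=6560, difference 1.
k=2:  x_2 = 81·81+410·4·4 = 13121,  y_2 = 81·4+4·81 = 648
k=3:  x_3 = 81·13121+410·4·648 = 2125521,  y_3 = 81·648+4·13121 = 104972
k=4:  x_4 = 81·2125521+410·4·104972 = 344321281,  y_4 = 81·104972+4·2125521 = 17004816
k=5:  x_5 = 81·344321281+410·4·17004816 = 55777922001,  y_5 = 81·17004816+4·344321281 = 2754675220

81 4
13121 648
2125521 104972
344321281 17004816
55777922001 2754675220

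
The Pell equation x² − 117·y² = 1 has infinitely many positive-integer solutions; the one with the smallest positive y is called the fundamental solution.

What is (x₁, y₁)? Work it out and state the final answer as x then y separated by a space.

[10; 1,4,2,4,1,20] for √117; ℓ=6 ⇒ convergent index 5
k=0  a_k=10  p_k/q_k = 10/1
k=1  a_k=1  p_k/q_k = 11/1
…
k=4  a_k=4  p_k/q_k = 530/49
k=5  a_k=1  p_k/q_k = 649/60
→ (649, 60).  Check: 649²=421201, 117·60²=421200, difference 1.

649 60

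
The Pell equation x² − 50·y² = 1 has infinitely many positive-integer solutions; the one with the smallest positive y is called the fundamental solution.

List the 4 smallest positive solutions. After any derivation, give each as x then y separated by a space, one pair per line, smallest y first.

√50 → a₀=7, period (14); ℓ=1 odd so k=1
i=0: a=7 ⇒ p=7, q=1
i=1: a=14 ⇒ p=99, q=14
(x₁, y₁) = (99, 14);  99² − 50·14² = 1 ✓
k=2:  x_2 = 99·99+50·14·14 = 19601,  y_2 = 99·14+14·99 = 2772
k=3:  x_3 = 99·19601+50·14·2772 = 3880899,  y_3 = 99·2772+14·19601 = 548842
k=4:  x_4 = 99·3880899+50·14·548842 = 768398401,  y_4 = 99·548842+14·3880899 = 108667944

99 14
19601 2772
3880899 548842
768398401 108667944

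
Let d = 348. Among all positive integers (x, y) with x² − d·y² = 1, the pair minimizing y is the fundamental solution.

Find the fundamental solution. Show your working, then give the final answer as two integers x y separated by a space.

√348 = [18; 1,1,1,8,1,1,1,36, …], period ℓ=8 (even) → k=7
a_0=18:  p_0=18·1+0=18,  q_0=18·0+1=1
a_1=1:  p_1=1·18+1=19,  q_1=1·1+0=1
…
a_5=1:  p_5=1·485+56=541,  q_5=1·26+3=29
a_6=1:  p_6=1·541+485=1026,  q_6=1·29+26=55
a_7=1:  p_7=1·1026+541=1567,  q_7=1·55+29=84
fundamental: x₁=1567, y₁=84  (since 2455489 − 348·7056 = 1)

1567 84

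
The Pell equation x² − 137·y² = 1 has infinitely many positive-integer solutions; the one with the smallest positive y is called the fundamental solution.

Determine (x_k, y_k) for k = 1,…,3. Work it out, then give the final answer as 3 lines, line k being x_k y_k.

6083073 519712
74007554246657 6322892069952
900386710067742990849 76925228065277725280

d=137: √d = [11; 1,2,2,1,1,2,2,1,22] (ℓ=9, odd), read p_17/q_17
i=0: a=11 ⇒ p=11, q=1
i=1: a=1 ⇒ p=12, q=1
…
i=3: a=2 ⇒ p=82, q=7
…
i=6: a=2 ⇒ p=515, q=44
i=7: a=2 ⇒ p=1229, q=105
i=8: a=1 ⇒ p=1744, q=149
i=9: a=22 ⇒ p=39597, q=3383
…
i=13: a=1 ⇒ p=408178, q=34873
…
i=16: a=2 ⇒ p=4286741, q=366241
i=17: a=1 ⇒ p=6083073, q=519712
fundamental: x₁=6083073, y₁=519712  (since 37003777123329 − 137·270100562944 = 1)
k=2:  x_2 = 6083073·6083073+137·519712·519712 = 74007554246657,  y_2 = 6083073·519712+519712·6083073 = 6322892069952
k=3:  x_3 = 6083073·74007554246657+137·519712·6322892069952 = 900386710067742990849,  y_3 = 6083073·6322892069952+519712·74007554246657 = 76925228065277725280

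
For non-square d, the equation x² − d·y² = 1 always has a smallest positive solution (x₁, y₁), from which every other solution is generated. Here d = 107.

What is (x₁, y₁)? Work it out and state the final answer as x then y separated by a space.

962 93

[10; 2,1,9,1,2,20] for √107; ℓ=6 ⇒ convergent index 5
a_0=10:  p_0=10·1+0=10,  q_0=10·0+1=1
a_1=2:  p_1=2·10+1=21,  q_1=2·1+0=2
a_2=1:  p_2=1·21+10=31,  q_2=1·2+1=3
…
a_4=1:  p_4=1·300+31=331,  q_4=1·29+3=32
a_5=2:  p_5=2·331+300=962,  q_5=2·32+29=93
→ (962, 93).  Check: 962²=925444, 107·93²=925443, difference 1.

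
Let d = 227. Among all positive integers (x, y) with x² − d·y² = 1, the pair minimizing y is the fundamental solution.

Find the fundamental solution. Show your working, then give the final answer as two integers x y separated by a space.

226 15

√227 → a₀=15, period (15,30); ℓ=2 even so k=1
k=0  a_k=15  p_k/q_k = 15/1
k=1  a_k=15  p_k/q_k = 226/15
fundamental: x₁=226, y₁=15  (since 51076 − 227·225 = 1)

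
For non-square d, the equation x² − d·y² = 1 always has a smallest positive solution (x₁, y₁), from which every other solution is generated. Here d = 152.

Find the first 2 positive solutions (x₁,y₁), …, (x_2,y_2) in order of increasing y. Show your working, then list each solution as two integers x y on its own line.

37 3
2737 222

√152 = [12; 3,24, …], period ℓ=2 (even) → k=1
k=0  a_k=12  p_k/q_k = 12/1
k=1  a_k=3  p_k/q_k = 37/3
(x₁, y₁) = (37, 3);  37² − 152·3² = 1 ✓
(37+3√152)^2 = 2737 + 222√152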